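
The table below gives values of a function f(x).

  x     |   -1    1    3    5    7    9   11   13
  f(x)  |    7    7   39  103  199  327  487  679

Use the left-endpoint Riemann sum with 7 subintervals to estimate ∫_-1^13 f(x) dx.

Δx = 2.
Sum = 2·[7 + 7 + 39 + 103 + 199 + 327 + 487] = 2338.

2338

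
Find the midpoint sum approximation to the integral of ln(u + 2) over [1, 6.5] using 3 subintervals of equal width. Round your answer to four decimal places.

9.4241

Δu = (6.5 − 1)/3 = 11/6.
Midpoints: 23/12, 3.75, 67/12.
f(23/12) ≈ 1.3652, f(3.75) ≈ 1.7492, f(67/12) ≈ 2.0260.
Sum = Δu · [f(23/12) + f(3.75) + f(67/12)].
Sum ≈ 9.4241.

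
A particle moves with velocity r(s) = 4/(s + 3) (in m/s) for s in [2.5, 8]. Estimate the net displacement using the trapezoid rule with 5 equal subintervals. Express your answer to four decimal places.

Δs = (8 − 2.5)/5 = 1.1.
r(2.5) = 8/11, r(3.6) = 20/33, r(4.7) = 40/77, r(5.8) = 5/11, r(6.9) = 40/99, r(8) = 4/11.
T_5 = (Δs/2)·[r(s_0) + 2r(s_1) + ... + 2r(s_{4}) + r(s_5)].
Sum ≈ 2.7825.

2.7825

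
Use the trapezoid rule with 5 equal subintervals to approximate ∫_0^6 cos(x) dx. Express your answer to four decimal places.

Δx = (6 − 0)/5 = 1.2.
f(0) ≈ 1.0000, f(1.2) ≈ 0.3624, f(2.4) ≈ -0.7374, f(3.6) ≈ -0.8968, f(4.8) ≈ 0.0875, f(6) ≈ 0.9602.
T_5 = (Δx/2)·[f(x_0) + 2f(x_1) + ... + 2f(x_{4}) + f(x_5)].
Sum ≈ -0.2451.

-0.2451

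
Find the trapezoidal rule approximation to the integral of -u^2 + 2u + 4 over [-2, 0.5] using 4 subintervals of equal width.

Δu = (0.5 − (-2))/4 = 0.625.
f(-2) = -4, f(-1.375) = -0.640625, f(-0.75) = 1.9375, f(-0.125) = 3.734375, f(0.5) = 4.75.
T_4 = (Δu/2)·[f(u_0) + 2f(u_1) + 2f(u_2) + 2f(u_3) + f(u_4)].
Sum = 3.37890625.

3.37890625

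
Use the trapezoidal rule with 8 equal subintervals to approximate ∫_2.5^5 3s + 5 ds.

40.625

Δs = (5 − 2.5)/8 = 0.3125.
f(2.5) = 12.5, f(2.8125) = 13.4375, f(3.125) = 14.375, f(3.4375) = 15.3125, f(3.75) = 16.25, f(4.0625) = 17.1875, f(4.375) = 18.125, f(4.6875) = 19.0625, f(5) = 20.
T_8 = (Δs/2)·[f(s_0) + 2f(s_1) + ... + 2f(s_{7}) + f(s_8)].
Sum = 40.625.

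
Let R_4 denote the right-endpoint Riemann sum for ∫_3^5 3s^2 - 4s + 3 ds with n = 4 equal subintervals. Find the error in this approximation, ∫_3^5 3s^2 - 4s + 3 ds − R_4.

-10.25

Exact integral: ∫_3^5 f(s) ds = 72.
R_4 = 82.25.
Error = 72 − 82.25 = -10.25.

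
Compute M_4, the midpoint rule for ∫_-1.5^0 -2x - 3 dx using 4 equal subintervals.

-2.25

Δx = (0 − (-1.5))/4 = 0.375.
Midpoints: -1.3125, -0.9375, -0.5625, -0.1875.
f(-1.3125) = -0.375, f(-0.9375) = -1.125, f(-0.5625) = -1.875, f(-0.1875) = -2.625.
Sum = Δx · [f(-1.3125) + f(-0.9375) + f(-0.5625) + f(-0.1875)].
Sum = -2.25.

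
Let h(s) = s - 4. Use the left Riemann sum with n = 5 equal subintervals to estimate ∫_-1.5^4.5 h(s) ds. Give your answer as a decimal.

-18.6

Δs = (4.5 − (-1.5))/5 = 1.2.
Left endpoints: -1.5, -0.3, 0.9, 2.1, 3.3.
h(-1.5) = -5.5, h(-0.3) = -4.3, h(0.9) = -3.1, h(2.1) = -1.9, h(3.3) = -0.7.
Sum = Δs · [h(-1.5) + h(-0.3) + h(0.9) + h(2.1) + h(3.3)].
Sum = -18.6.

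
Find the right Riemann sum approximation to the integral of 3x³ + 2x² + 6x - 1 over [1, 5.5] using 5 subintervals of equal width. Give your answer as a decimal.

1159.7625

Δx = (5.5 − 1)/5 = 0.9.
Right endpoints: 1.9, 2.8, 3.7, 4.6, 5.5.
f(1.9) = 38.197, f(2.8) = 97.336, f(3.7) = 200.539, f(4.6) = 360.928, f(5.5) = 591.625.
Sum = Δx · [f(1.9) + f(2.8) + f(3.7) + f(4.6) + f(5.5)].
Sum = 1159.7625.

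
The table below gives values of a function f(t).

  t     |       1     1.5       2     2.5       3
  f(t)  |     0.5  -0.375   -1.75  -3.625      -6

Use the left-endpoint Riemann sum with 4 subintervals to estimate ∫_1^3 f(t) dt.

-2.625

Δt = 0.5.
Sum = 0.5·[0.5 + (-0.375) + (-1.75) + (-3.625)] = -2.625.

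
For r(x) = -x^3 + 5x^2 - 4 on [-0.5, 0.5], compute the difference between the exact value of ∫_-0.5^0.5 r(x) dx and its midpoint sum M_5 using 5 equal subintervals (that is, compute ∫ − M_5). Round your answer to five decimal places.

0.01667

Exact integral: ∫_-0.5^0.5 r(x) dx ≈ -3.5833333.
M_5 = -3.6.
Error ≈ -3.5833333 − (-3.6) ≈ 0.01667.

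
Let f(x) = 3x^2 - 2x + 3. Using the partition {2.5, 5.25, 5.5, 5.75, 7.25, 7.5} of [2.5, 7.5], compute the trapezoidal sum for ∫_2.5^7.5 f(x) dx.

383.359375

Subinterval widths: 2.75, 0.25, 0.25, 1.5, 0.25.
f(2.5) = 16.75, f(5.25) = 75.1875, f(5.5) = 82.75, f(5.75) = 90.6875, f(7.25) = 146.1875, f(7.5) = 156.75.
On each subinterval the trapezoid contributes (Δx_i/2)·[f(x_{i-1}) + f(x_i)].
Sum = 383.359375.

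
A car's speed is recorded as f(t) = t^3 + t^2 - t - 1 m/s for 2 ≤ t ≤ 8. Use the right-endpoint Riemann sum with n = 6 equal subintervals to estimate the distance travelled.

Δt = (8 − 2)/6 = 1.
Right endpoints: 3, 4, 5, 6, 7, 8.
f(3) = 32, f(4) = 75, f(5) = 144, f(6) = 245, f(7) = 384, f(8) = 567.
Sum = Δt · [f(3) + f(4) + f(5) + ...].
Sum = 1447.

1447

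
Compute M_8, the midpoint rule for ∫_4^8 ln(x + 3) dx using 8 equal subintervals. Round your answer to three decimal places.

Δx = (8 − 4)/8 = 0.5.
Midpoints: 4.25, 4.75, 5.25, 5.75, 6.25, 6.75, 7.25, 7.75.
f(4.25) ≈ 1.981, f(4.75) ≈ 2.048, f(5.25) ≈ 2.110, f(5.75) ≈ 2.169, f(6.25) ≈ 2.225, f(6.75) ≈ 2.277, f(7.25) ≈ 2.327, f(7.75) ≈ 2.375.
Sum = Δx · [f(4.25) + f(4.75) + f(5.25) + ...].
Sum ≈ 8.756.

8.756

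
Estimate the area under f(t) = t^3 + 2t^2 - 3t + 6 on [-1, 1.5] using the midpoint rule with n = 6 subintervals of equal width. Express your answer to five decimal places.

Δt = (1.5 − (-1))/6 = 5/12.
Midpoints: -19/24, -0.375, 1/24, 11/24, 0.875, 31/24.
f(-19/24) = 126245/13824, f(-0.375) = 3765/512, f(1/24) = 81265/13824, f(11/24) = 71075/13824, f(0.875) = 2855/512, f(31/24) = 105295/13824.
Sum = Δt · [f(-19/24) + f(-0.375) + f(1/24) + ...].
Sum ≈ 16.95783.

16.95783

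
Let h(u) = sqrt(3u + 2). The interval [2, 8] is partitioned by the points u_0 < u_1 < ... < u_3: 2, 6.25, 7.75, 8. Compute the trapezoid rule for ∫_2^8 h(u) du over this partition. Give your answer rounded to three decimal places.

24.141

Subinterval widths: 4.25, 1.5, 0.25.
h(2) ≈ 2.828, h(6.25) ≈ 4.555, h(7.75) ≈ 5.025, h(8) ≈ 5.099.
On each subinterval the trapezoid contributes (Δu_i/2)·[h(u_{i-1}) + h(u_i)].
Sum ≈ 24.141.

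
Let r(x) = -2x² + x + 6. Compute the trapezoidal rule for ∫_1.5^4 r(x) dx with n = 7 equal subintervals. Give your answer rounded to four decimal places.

-18.6480

Δx = (4 − 1.5)/7 = 5/14.
r(1.5) = 3, r(13/7) = 47/49, r(31/14) = -78/49, r(18/7) = -228/49, r(41/14) = -403/49, r(23/7) = -603/49, r(51/14) = -828/49, r(4) = -22.
T_7 = (Δx/2)·[r(x_0) + 2r(x_1) + ... + 2r(x_{6}) + r(x_7)].
Sum ≈ -18.6480.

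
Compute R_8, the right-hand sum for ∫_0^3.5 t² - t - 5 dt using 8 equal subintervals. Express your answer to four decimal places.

-7.3076

Δt = (3.5 − 0)/8 = 0.4375.
Right endpoints: 0.4375, 0.875, 1.3125, 1.75, 2.1875, 2.625, 3.0625, 3.5.
f(0.4375) = -5.24609375, f(0.875) = -5.109375, f(1.3125) = -4.58984375, f(1.75) = -3.6875, f(2.1875) = -2.40234375, f(2.625) = -0.734375, f(3.0625) = 1.31640625, f(3.5) = 3.75.
Sum = Δt · [f(0.4375) + f(0.875) + f(1.3125) + ...].
Sum ≈ -7.3076.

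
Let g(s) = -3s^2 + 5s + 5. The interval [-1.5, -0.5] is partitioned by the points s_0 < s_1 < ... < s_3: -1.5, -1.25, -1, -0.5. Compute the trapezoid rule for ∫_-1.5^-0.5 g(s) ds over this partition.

Subinterval widths: 0.25, 0.25, 0.5.
g(-1.5) = -9.25, g(-1.25) = -5.9375, g(-1) = -3, g(-0.5) = 1.75.
On each subinterval the trapezoid contributes (Δs_i/2)·[g(s_{i-1}) + g(s_i)].
Sum = -3.328125.

-3.328125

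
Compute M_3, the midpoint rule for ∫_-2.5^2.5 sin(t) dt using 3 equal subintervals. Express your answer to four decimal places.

0.0000

Δt = (2.5 − (-2.5))/3 = 5/3.
Midpoints: -5/3, 0, 5/3.
f(-5/3) ≈ -0.9954, f(0) ≈ 0.0000, f(5/3) ≈ 0.9954.
Sum = Δt · [f(-5/3) + f(0) + f(5/3)].
Sum ≈ 0.0000.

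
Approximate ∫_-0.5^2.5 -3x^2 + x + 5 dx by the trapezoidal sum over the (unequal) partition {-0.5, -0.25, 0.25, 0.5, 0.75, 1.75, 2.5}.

1.453125

Subinterval widths: 0.25, 0.5, 0.25, 0.25, 1, 0.75.
f(-0.5) = 3.75, f(-0.25) = 4.5625, f(0.25) = 5.0625, f(0.5) = 4.75, f(0.75) = 4.0625, f(1.75) = -2.4375, f(2.5) = -11.25.
On each subinterval the trapezoid contributes (Δx_i/2)·[f(x_{i-1}) + f(x_i)].
Sum = 1.453125.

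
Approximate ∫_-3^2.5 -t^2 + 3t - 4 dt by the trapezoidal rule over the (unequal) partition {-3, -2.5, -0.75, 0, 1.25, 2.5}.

-41.96875

Subinterval widths: 0.5, 1.75, 0.75, 1.25, 1.25.
f(-3) = -22, f(-2.5) = -17.75, f(-0.75) = -6.8125, f(0) = -4, f(1.25) = -1.8125, f(2.5) = -2.75.
On each subinterval the trapezoid contributes (Δt_i/2)·[f(t_{i-1}) + f(t_i)].
Sum = -41.96875.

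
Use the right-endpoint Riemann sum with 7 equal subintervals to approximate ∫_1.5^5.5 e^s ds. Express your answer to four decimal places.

315.3428

Δs = (5.5 − 1.5)/7 = 4/7.
Right endpoints: 29/14, 37/14, 45/14, 53/14, 61/14, 69/14, 5.5.
f(29/14) ≈ 7.9362, f(37/14) ≈ 14.0533, f(45/14) ≈ 24.8855, f(53/14) ≈ 44.0671, f(61/14) ≈ 78.0339, f(69/14) ≈ 138.1820, f(5.5) ≈ 244.6919.
Sum = Δs · [f(29/14) + f(37/14) + f(45/14) + ...].
Sum ≈ 315.3428.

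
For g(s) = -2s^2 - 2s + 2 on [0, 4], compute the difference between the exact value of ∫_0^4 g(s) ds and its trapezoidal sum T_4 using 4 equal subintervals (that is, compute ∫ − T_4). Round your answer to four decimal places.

1.3333

Exact integral: ∫_0^4 g(s) ds ≈ -50.666667.
T_4 = -52.
Error ≈ -50.666667 − (-52) ≈ 1.3333.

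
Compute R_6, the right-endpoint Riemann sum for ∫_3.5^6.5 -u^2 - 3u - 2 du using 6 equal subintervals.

-138.125

Δu = (6.5 − 3.5)/6 = 0.5.
Right endpoints: 4, 4.5, 5, 5.5, 6, 6.5.
f(4) = -30, f(4.5) = -35.75, f(5) = -42, f(5.5) = -48.75, f(6) = -56, f(6.5) = -63.75.
Sum = Δu · [f(4) + f(4.5) + f(5) + ...].
Sum = -138.125.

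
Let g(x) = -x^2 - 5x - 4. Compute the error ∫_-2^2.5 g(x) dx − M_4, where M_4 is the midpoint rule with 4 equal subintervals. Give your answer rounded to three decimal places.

Exact integral: ∫_-2^2.5 g(x) dx = -31.5.
M_4 ≈ -31.02539.
Error ≈ -31.5 − (-31.02539) ≈ -0.475.

-0.475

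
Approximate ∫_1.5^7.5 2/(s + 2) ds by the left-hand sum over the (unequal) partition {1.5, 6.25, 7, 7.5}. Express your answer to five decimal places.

Subinterval widths: 4.75, 0.75, 0.5.
Left endpoints: 1.5, 6.25, 7.
f(1.5) = 4/7, f(6.25) = 8/33, f(7) = 2/9.
Sum = Σ Δs_i · f(s_i).
Sum ≈ 3.00722.

3.00722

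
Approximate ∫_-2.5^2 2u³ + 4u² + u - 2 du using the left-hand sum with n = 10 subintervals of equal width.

0.6046875

Δu = (2 − (-2.5))/10 = 0.45.
Left endpoints: -2.5, -2.05, -1.6, -1.15, -0.7, -0.25, 0.2, 0.65, 1.1, 1.55.
f(-2.5) = -10.75, f(-2.05) = -4.47025, f(-1.6) = -1.552, f(-1.15) = -0.90175, f(-0.7) = -1.426, f(-0.25) = -2.03125, f(0.2) = -1.624, f(0.65) = 0.88925, f(1.1) = 6.602, f(1.55) = 16.60775.
Sum = Δu · [f(-2.5) + f(-2.05) + f(-1.6) + ...].
Sum = 0.6046875.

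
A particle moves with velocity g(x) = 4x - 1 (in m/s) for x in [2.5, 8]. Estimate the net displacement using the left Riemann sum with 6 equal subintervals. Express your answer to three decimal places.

Δx = (8 − 2.5)/6 = 11/12.
Left endpoints: 2.5, 41/12, 13/3, 5.25, 37/6, 85/12.
g(2.5) = 9, g(41/12) = 38/3, g(13/3) = 49/3, g(5.25) = 20, g(37/6) = 71/3, g(85/12) = 82/3.
Sum = Δx · [g(2.5) + g(41/12) + g(13/3) + ...].
Sum ≈ 99.917.

99.917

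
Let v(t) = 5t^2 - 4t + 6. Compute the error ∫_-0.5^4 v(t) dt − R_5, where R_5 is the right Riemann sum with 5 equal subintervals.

-30.375

Exact integral: ∫_-0.5^4 v(t) dt = 102.375.
R_5 = 132.75.
Error = 102.375 − 132.75 = -30.375.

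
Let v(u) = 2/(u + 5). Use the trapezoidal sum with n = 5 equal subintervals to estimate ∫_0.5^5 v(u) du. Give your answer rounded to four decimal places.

1.1988

Δu = (5 − 0.5)/5 = 0.9.
v(0.5) = 4/11, v(1.4) = 0.3125, v(2.3) = 20/73, v(3.2) = 10/41, v(4.1) = 20/91, v(5) = 0.2.
T_5 = (Δu/2)·[v(u_0) + 2v(u_1) + ... + 2v(u_{4}) + v(u_5)].
Sum ≈ 1.1988.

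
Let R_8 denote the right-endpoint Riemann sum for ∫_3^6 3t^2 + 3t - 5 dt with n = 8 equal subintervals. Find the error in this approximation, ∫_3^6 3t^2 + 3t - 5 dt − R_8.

-17.0859375

Exact integral: ∫_3^6 f(t) dt = 214.5.
R_8 = 231.5859375.
Error = 214.5 − 231.5859375 = -17.0859375.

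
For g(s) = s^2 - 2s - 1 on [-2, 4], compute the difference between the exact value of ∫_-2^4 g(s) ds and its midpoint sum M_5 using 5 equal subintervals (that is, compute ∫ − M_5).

0.72

Exact integral: ∫_-2^4 g(s) ds = 6.
M_5 = 5.28.
Error = 6 − 5.28 = 0.72.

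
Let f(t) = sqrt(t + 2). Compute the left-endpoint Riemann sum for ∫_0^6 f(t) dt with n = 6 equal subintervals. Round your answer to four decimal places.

12.4776

Δt = (6 − 0)/6 = 1.
Left endpoints: 0, 1, 2, 3, 4, 5.
f(0) ≈ 1.4142, f(1) ≈ 1.7321, f(2) ≈ 2.0000, f(3) ≈ 2.2361, f(4) ≈ 2.4495, f(5) ≈ 2.6458.
Sum = Δt · [f(0) + f(1) + f(2) + ...].
Sum ≈ 12.4776.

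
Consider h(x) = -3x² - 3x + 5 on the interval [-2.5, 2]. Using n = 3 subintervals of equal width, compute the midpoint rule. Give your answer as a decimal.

Δx = (2 − (-2.5))/3 = 1.5.
Midpoints: -1.75, -0.25, 1.25.
h(-1.75) = 1.0625, h(-0.25) = 5.5625, h(1.25) = -3.4375.
Sum = Δx · [h(-1.75) + h(-0.25) + h(1.25)].
Sum = 4.78125.

4.78125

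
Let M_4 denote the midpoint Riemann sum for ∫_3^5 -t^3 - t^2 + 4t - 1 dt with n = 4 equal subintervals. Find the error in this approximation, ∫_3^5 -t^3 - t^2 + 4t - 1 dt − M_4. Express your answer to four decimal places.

-0.5417

Exact integral: ∫_3^5 f(t) dt ≈ -138.666667.
M_4 = -138.125.
Error ≈ -138.666667 − (-138.125) ≈ -0.5417.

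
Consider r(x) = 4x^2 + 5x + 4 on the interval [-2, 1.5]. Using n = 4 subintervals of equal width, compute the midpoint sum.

23.8984375

Δx = (1.5 − (-2))/4 = 0.875.
Midpoints: -1.5625, -0.6875, 0.1875, 1.0625.
r(-1.5625) = 5.953125, r(-0.6875) = 2.453125, r(0.1875) = 5.078125, r(1.0625) = 13.828125.
Sum = Δx · [r(-1.5625) + r(-0.6875) + r(0.1875) + r(1.0625)].
Sum = 23.8984375.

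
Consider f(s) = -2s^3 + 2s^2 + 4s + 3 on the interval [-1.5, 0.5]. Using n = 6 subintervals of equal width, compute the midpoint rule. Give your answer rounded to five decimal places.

6.74074

Δs = (0.5 − (-1.5))/6 = 1/3.
Midpoints: -4/3, -1, -2/3, -1/3, 0, 1/3.
f(-4/3) = 161/27, f(-1) = 3, f(-2/3) = 49/27, f(-1/3) = 53/27, f(0) = 3, f(1/3) = 121/27.
Sum = Δs · [f(-4/3) + f(-1) + f(-2/3) + ...].
Sum ≈ 6.74074.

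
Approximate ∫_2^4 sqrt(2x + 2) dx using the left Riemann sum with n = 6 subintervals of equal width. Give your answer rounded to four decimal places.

Δx = (4 − 2)/6 = 1/3.
Left endpoints: 2, 7/3, 8/3, 3, 10/3, 11/3.
f(2) ≈ 2.4495, f(7/3) ≈ 2.5820, f(8/3) ≈ 2.7080, f(3) ≈ 2.8284, f(10/3) ≈ 2.9439, f(11/3) ≈ 3.0551.
Sum = Δx · [f(2) + f(7/3) + f(8/3) + ...].
Sum ≈ 5.5223.

5.5223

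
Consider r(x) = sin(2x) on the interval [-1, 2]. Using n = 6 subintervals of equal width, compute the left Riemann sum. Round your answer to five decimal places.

Δx = (2 − (-1))/6 = 0.5.
Left endpoints: -1, -0.5, 0, 0.5, 1, 1.5.
r(-1) ≈ -0.90930, r(-0.5) ≈ -0.84147, r(0) ≈ 0.00000, r(0.5) ≈ 0.84147, r(1) ≈ 0.90930, r(1.5) ≈ 0.14112.
Sum = Δx · [r(-1) + r(-0.5) + r(0) + ...].
Sum ≈ 0.07056.

0.07056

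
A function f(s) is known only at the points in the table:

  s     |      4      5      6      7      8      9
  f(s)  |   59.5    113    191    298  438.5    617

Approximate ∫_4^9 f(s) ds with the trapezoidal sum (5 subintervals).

Δs = 1.
T_5 = (1/2)·[59.5 + 2·113 + 2·191 + 2·298 + 2·438.5 + 617] = 1378.75.

1378.75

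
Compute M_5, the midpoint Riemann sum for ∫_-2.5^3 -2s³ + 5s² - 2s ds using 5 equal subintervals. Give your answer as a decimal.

Δs = (3 − (-2.5))/5 = 1.1.
Midpoints: -1.95, -0.85, 0.25, 1.35, 2.45.
f(-1.95) = 37.74225, f(-0.85) = 6.54075, f(0.25) = -0.21875, f(1.35) = 1.49175, f(2.45) = -4.29975.
Sum = Δs · [f(-1.95) + f(-0.85) + f(0.25) + f(1.35) + f(2.45)].
Sum = 45.381875.

45.381875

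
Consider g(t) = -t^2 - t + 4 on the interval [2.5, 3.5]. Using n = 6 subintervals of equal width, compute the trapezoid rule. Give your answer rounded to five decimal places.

-8.08796

Δt = (3.5 − 2.5)/6 = 1/6.
g(2.5) = -4.75, g(8/3) = -52/9, g(17/6) = -247/36, g(3) = -8, g(19/6) = -331/36, g(10/3) = -94/9, g(3.5) = -11.75.
T_6 = (Δt/2)·[g(t_0) + 2g(t_1) + ... + 2g(t_{5}) + g(t_6)].
Sum ≈ -8.08796.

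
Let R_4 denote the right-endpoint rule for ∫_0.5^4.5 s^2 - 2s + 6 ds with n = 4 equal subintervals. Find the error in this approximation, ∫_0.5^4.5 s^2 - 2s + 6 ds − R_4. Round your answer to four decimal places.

-6.6667

Exact integral: ∫_0.5^4.5 f(s) ds ≈ 34.333333.
R_4 = 41.
Error ≈ 34.333333 − 41 ≈ -6.6667.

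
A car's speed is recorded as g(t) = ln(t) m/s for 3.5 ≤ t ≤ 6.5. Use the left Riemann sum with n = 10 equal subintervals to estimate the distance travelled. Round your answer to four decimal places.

Δt = (6.5 − 3.5)/10 = 0.3.
Left endpoints: 3.5, 3.8, 4.1, 4.4, 4.7, 5, 5.3, 5.6, 5.9, 6.2.
g(3.5) ≈ 1.2528, g(3.8) ≈ 1.3350, g(4.1) ≈ 1.4110, g(4.4) ≈ 1.4816, g(4.7) ≈ 1.5476, g(5) ≈ 1.6094, g(5.3) ≈ 1.6677, g(5.6) ≈ 1.7228, g(5.9) ≈ 1.7750, g(6.2) ≈ 1.8245.
Sum = Δt · [g(3.5) + g(3.8) + g(4.1) + ...].
Sum ≈ 4.6882.

4.6882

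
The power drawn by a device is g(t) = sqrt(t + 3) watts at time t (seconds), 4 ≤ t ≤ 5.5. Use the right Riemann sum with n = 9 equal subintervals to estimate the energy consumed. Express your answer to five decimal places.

4.19663

Δt = (5.5 − 4)/9 = 1/6.
Right endpoints: 25/6, 13/3, 4.5, 14/3, 29/6, 5, 31/6, 16/3, 5.5.
g(25/6) ≈ 2.67706, g(13/3) ≈ 2.70801, g(4.5) ≈ 2.73861, g(14/3) ≈ 2.76887, g(29/6) ≈ 2.79881, g(5) ≈ 2.82843, g(31/6) ≈ 2.85774, g(16/3) ≈ 2.88675, g(5.5) ≈ 2.91548.
Sum = Δt · [g(25/6) + g(13/3) + g(4.5) + ...].
Sum ≈ 4.19663.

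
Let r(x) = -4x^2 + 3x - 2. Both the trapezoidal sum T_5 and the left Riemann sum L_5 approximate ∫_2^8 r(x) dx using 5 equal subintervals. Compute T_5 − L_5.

-133.2

T_5 = -599.76.
L_5 = -466.56.
T_5 − L_5 = -133.2.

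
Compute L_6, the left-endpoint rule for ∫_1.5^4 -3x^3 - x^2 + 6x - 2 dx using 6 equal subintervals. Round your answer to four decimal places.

Δx = (4 − 1.5)/6 = 5/12.
Left endpoints: 1.5, 23/12, 7/3, 2.75, 19/6, 43/12.
f(1.5) = -5.375, f(23/12) = -15.296875, f(7/3) = -284/9, f(2.75) = -55.453125, f(19/6) = -2119/24, f(43/12) = -75671/576.
Sum = Δx · [f(1.5) + f(23/12) + f(7/3) + ...].
Sum ≈ -136.3940.

-136.3940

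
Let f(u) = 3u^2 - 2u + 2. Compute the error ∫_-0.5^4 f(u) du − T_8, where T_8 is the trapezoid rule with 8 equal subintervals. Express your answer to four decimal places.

Exact integral: ∫_-0.5^4 f(u) du = 57.375.
T_8 ≈ 58.086914.
Error ≈ 57.375 − 58.086914 ≈ -0.7119.

-0.7119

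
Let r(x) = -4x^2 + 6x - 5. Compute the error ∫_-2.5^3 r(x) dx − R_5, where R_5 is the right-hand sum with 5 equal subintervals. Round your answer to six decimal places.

Exact integral: ∫_-2.5^3 r(x) dx ≈ -76.08333333.
R_5 = -68.42.
Error ≈ -76.08333333 − (-68.42) ≈ -7.663333.

-7.663333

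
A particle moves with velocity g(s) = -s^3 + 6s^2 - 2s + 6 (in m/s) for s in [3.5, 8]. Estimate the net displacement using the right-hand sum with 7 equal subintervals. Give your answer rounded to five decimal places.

Δs = (8 − 3.5)/7 = 9/14.
Right endpoints: 29/7, 67/14, 38/7, 85/14, 47/7, 103/14, 8.
g(29/7) = 10149/343, g(67/14) = 66513/2744, g(38/7) = 4110/343, g(85/14) = -24081/2744, g(47/7) = -13593/343, g(103/14) = -225483/2744, g(8) = -138.
Sum = Δs · [g(29/7) + g(67/14) + g(38/7) + ...].
Sum ≈ -130.35077.

-130.35077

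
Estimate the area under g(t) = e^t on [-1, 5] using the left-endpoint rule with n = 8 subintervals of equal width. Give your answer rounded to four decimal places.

Δt = (5 − (-1))/8 = 0.75.
Left endpoints: -1, -0.25, 0.5, 1.25, 2, 2.75, 3.5, 4.25.
g(-1) ≈ 0.3679, g(-0.25) ≈ 0.7788, g(0.5) ≈ 1.6487, g(1.25) ≈ 3.4903, g(2) ≈ 7.3891, g(2.75) ≈ 15.6426, g(3.5) ≈ 33.1155, g(4.25) ≈ 70.1054.
Sum = Δt · [g(-1) + g(-0.25) + g(0.5) + ...].
Sum ≈ 99.4037.

99.4037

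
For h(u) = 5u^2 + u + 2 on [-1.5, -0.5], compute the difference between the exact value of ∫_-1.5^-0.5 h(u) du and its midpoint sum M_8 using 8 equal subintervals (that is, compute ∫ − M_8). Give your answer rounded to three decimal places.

0.007

Exact integral: ∫_-1.5^-0.5 h(u) du ≈ 6.41667.
M_8 = 6.41015625.
Error ≈ 6.41667 − 6.41015625 ≈ 0.007.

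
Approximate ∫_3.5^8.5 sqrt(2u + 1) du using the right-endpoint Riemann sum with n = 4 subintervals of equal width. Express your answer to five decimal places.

18.78196

Δu = (8.5 − 3.5)/4 = 1.25.
Right endpoints: 4.75, 6, 7.25, 8.5.
f(4.75) ≈ 3.24037, f(6) ≈ 3.60555, f(7.25) ≈ 3.93700, f(8.5) ≈ 4.24264.
Sum = Δu · [f(4.75) + f(6) + f(7.25) + f(8.5)].
Sum ≈ 18.78196.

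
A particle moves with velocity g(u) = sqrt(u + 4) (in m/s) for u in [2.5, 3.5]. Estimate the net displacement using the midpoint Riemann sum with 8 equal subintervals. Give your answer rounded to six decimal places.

2.645197

Δu = (3.5 − 2.5)/8 = 0.125.
Midpoints: 2.5625, 2.6875, 2.8125, 2.9375, 3.0625, 3.1875, 3.3125, 3.4375.
g(2.5625) ≈ 2.561738, g(2.6875) ≈ 2.586020, g(2.8125) ≈ 2.610077, g(2.9375) ≈ 2.633913, g(3.0625) ≈ 2.657536, g(3.1875) ≈ 2.680951, g(3.3125) ≈ 2.704163, g(3.4375) ≈ 2.727178.
Sum = Δu · [g(2.5625) + g(2.6875) + g(2.8125) + ...].
Sum ≈ 2.645197.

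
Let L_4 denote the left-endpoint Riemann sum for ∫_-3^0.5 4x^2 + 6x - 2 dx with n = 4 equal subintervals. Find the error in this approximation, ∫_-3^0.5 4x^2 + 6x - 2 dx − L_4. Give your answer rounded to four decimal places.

-7.9115

Exact integral: ∫_-3^0.5 f(x) dx ≈ 2.916667.
L_4 = 10.828125.
Error ≈ 2.916667 − 10.828125 ≈ -7.9115.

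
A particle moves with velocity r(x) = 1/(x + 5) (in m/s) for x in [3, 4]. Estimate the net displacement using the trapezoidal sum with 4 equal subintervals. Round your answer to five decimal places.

Δx = (4 − 3)/4 = 0.25.
r(3) = 0.125, r(3.25) = 4/33, r(3.5) = 2/17, r(3.75) = 4/35, r(4) = 1/9.
T_4 = (Δx/2)·[r(x_0) + 2r(x_1) + 2r(x_2) + 2r(x_3) + r(x_4)].
Sum ≈ 0.11780.

0.11780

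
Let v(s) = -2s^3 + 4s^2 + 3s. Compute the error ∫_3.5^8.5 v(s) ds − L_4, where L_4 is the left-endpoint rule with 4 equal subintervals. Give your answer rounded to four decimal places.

Exact integral: ∫_3.5^8.5 v(s) ds ≈ -1683.333333.
L_4 = -1170.3125.
Error ≈ -1683.333333 − (-1170.3125) ≈ -513.0208.

-513.0208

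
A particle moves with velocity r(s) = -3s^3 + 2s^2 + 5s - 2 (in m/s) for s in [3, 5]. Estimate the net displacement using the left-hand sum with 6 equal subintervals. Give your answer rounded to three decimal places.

Δs = (5 − 3)/6 = 1/3.
Left endpoints: 3, 10/3, 11/3, 4, 13/3, 14/3.
r(3) = -50, r(10/3) = -668/9, r(11/3) = -314/3, r(4) = -142, r(13/3) = -1682/9, r(14/3) = -240.
Sum = Δs · [r(3) + r(10/3) + r(11/3) + ...].
Sum ≈ -265.926.

-265.926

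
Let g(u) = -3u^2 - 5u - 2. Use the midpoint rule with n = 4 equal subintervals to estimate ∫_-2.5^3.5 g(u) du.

Δu = (3.5 − (-2.5))/4 = 1.5.
Midpoints: -1.75, -0.25, 1.25, 2.75.
g(-1.75) = -2.4375, g(-0.25) = -0.9375, g(1.25) = -12.9375, g(2.75) = -38.4375.
Sum = Δu · [g(-1.75) + g(-0.25) + g(1.25) + g(2.75)].
Sum = -82.125.

-82.125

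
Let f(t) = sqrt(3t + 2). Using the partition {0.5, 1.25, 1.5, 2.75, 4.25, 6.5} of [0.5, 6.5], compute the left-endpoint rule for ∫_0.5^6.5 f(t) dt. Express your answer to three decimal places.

18.633

Subinterval widths: 0.75, 0.25, 1.25, 1.5, 2.25.
Left endpoints: 0.5, 1.25, 1.5, 2.75, 4.25.
f(0.5) ≈ 1.871, f(1.25) ≈ 2.398, f(1.5) ≈ 2.550, f(2.75) ≈ 3.202, f(4.25) ≈ 3.841.
Sum = Σ Δt_i · f(t_i).
Sum ≈ 18.633.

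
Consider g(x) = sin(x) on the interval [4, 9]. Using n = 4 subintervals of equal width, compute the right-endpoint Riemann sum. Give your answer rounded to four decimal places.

0.9536

Δx = (9 − 4)/4 = 1.25.
Right endpoints: 5.25, 6.5, 7.75, 9.
g(5.25) ≈ -0.8589, g(6.5) ≈ 0.2151, g(7.75) ≈ 0.9946, g(9) ≈ 0.4121.
Sum = Δx · [g(5.25) + g(6.5) + g(7.75) + g(9)].
Sum ≈ 0.9536.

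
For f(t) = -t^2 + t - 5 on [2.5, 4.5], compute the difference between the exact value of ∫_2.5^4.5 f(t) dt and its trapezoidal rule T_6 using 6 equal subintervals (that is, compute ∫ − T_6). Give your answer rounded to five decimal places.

0.03704

Exact integral: ∫_2.5^4.5 f(t) dt ≈ -28.1666667.
T_6 ≈ -28.2037037.
Error ≈ -28.1666667 − (-28.2037037) ≈ 0.03704.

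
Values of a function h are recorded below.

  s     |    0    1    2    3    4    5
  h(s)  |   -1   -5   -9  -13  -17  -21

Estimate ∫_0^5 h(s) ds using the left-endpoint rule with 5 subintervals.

-45

Δs = 1.
Sum = 1·[(-1) + (-5) + (-9) + (-13) + (-17)] = -45.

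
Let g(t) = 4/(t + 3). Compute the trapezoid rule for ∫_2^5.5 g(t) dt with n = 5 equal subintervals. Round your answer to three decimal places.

Δt = (5.5 − 2)/5 = 0.7.
g(2) = 0.8, g(2.7) = 40/57, g(3.4) = 0.625, g(4.1) = 40/71, g(4.8) = 20/39, g(5.5) = 8/17.
T_5 = (Δt/2)·[g(t_0) + 2g(t_1) + ... + 2g(t_{4}) + g(t_5)].
Sum ≈ 2.127.

2.127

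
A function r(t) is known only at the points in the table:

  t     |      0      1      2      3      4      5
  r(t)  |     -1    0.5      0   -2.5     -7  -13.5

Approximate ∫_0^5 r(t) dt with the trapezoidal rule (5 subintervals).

-16.25

Δt = 1.
T_5 = (1/2)·[(-1) + 2·0.5 + 2·0 + 2·(-2.5) + 2·(-7) + (-13.5)] = -16.25.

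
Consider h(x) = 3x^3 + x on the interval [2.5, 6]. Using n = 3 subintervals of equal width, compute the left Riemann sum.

Δx = (6 − 2.5)/3 = 7/6.
Left endpoints: 2.5, 11/3, 29/6.
h(2.5) = 49.375, h(11/3) = 1364/9, h(29/6) = 24737/72.
Sum = Δx · [h(2.5) + h(11/3) + h(29/6)].
Sum = 635.25.

635.25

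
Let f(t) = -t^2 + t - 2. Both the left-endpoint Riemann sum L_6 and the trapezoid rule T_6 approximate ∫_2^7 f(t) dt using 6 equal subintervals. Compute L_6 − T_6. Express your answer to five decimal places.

L_6 ≈ -83.0787037.
T_6 ≈ -99.7453704.
L_6 − T_6 ≈ 16.66667.

16.66667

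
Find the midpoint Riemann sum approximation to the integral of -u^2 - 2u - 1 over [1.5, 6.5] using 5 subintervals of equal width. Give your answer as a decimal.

Δu = (6.5 − 1.5)/5 = 1.
Midpoints: 2, 3, 4, 5, 6.
f(2) = -9, f(3) = -16, f(4) = -25, f(5) = -36, f(6) = -49.
Sum = Δu · [f(2) + f(3) + f(4) + f(5) + f(6)].
Sum = -135.

-135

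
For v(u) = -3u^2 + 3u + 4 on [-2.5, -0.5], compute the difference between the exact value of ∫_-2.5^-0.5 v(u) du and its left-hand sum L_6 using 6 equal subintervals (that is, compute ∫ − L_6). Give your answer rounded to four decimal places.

4.1111

Exact integral: ∫_-2.5^-0.5 v(u) du = -16.5.
L_6 ≈ -20.611111.
Error ≈ -16.5 − (-20.611111) ≈ 4.1111.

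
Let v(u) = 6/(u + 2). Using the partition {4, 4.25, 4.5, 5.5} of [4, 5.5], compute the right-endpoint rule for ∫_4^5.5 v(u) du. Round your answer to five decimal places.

1.27077

Subinterval widths: 0.25, 0.25, 1.
Right endpoints: 4.25, 4.5, 5.5.
v(4.25) = 0.96, v(4.5) = 12/13, v(5.5) = 0.8.
Sum = Σ Δu_i · v(u_i).
Sum ≈ 1.27077.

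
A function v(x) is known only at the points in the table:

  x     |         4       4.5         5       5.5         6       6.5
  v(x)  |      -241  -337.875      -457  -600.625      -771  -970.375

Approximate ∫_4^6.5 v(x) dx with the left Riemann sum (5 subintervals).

-1203.75

Δx = 0.5.
Sum = 0.5·[(-241) + (-337.875) + (-457) + (-600.625) + (-771)] = -1203.75.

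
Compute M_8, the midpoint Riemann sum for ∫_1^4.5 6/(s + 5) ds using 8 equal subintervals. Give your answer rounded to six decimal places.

Δs = (4.5 − 1)/8 = 0.4375.
Midpoints: 1.21875, 1.65625, 2.09375, 2.53125, 2.96875, 3.40625, 3.84375, 4.28125.
f(1.21875) = 192/199, f(1.65625) = 64/71, f(2.09375) = 192/227, f(2.53125) = 192/241, f(2.96875) = 64/85, f(3.40625) = 192/269, f(3.84375) = 192/283, f(4.28125) = 64/99.
Sum = Δs · [f(1.21875) + f(1.65625) + f(2.09375) + ...].
Sum ≈ 2.756396.

2.756396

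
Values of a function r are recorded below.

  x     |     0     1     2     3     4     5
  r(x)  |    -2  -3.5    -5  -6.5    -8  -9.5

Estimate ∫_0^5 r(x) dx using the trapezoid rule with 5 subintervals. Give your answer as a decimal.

Δx = 1.
T_5 = (1/2)·[(-2) + 2·(-3.5) + 2·(-5) + 2·(-6.5) + 2·(-8) + (-9.5)] = -28.75.

-28.75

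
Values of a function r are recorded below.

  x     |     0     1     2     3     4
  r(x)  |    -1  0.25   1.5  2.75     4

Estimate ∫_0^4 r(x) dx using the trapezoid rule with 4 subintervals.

6

Δx = 1.
T_4 = (1/2)·[(-1) + 2·0.25 + 2·1.5 + 2·2.75 + 4] = 6.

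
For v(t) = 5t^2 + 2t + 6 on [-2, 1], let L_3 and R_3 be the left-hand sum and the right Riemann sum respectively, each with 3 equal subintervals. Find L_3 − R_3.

9

L_3 = 37.
R_3 = 28.
L_3 − R_3 = 9.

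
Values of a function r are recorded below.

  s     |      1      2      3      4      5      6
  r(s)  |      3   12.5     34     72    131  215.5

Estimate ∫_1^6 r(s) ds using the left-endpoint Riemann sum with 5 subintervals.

Δs = 1.
Sum = 1·[3 + 12.5 + 34 + 72 + 131] = 252.5.

252.5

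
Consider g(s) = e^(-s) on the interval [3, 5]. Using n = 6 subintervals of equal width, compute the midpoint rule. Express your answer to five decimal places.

0.04285

Δs = (5 − 3)/6 = 1/3.
Midpoints: 19/6, 3.5, 23/6, 25/6, 4.5, 29/6.
g(19/6) ≈ 0.04214, g(3.5) ≈ 0.03020, g(23/6) ≈ 0.02164, g(25/6) ≈ 0.01550, g(4.5) ≈ 0.01111, g(29/6) ≈ 0.00796.
Sum = Δs · [g(19/6) + g(3.5) + g(23/6) + ...].
Sum ≈ 0.04285.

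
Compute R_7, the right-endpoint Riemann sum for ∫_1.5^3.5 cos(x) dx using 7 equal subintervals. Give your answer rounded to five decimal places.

Δx = (3.5 − 1.5)/7 = 2/7.
Right endpoints: 25/14, 29/14, 33/14, 37/14, 41/14, 45/14, 3.5.
f(25/14) ≈ -0.21327, f(29/14) ≈ -0.47998, f(33/14) ≈ -0.70778, f(37/14) ≈ -0.87819, f(41/14) ≈ -0.97740, f(45/14) ≈ -0.99736, f(3.5) ≈ -0.93646.
Sum = Δx · [f(25/14) + f(29/14) + f(33/14) + ...].
Sum ≈ -1.48298.

-1.48298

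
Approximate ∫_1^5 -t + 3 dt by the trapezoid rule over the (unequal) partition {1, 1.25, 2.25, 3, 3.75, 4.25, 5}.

0

Subinterval widths: 0.25, 1, 0.75, 0.75, 0.5, 0.75.
f(1) = 2, f(1.25) = 1.75, f(2.25) = 0.75, f(3) = 0, f(3.75) = -0.75, f(4.25) = -1.25, f(5) = -2.
On each subinterval the trapezoid contributes (Δt_i/2)·[f(t_{i-1}) + f(t_i)].
Sum = 0.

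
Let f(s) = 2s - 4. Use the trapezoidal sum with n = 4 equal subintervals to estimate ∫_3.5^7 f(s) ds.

22.75

Δs = (7 − 3.5)/4 = 0.875.
f(3.5) = 3, f(4.375) = 4.75, f(5.25) = 6.5, f(6.125) = 8.25, f(7) = 10.
T_4 = (Δs/2)·[f(s_0) + 2f(s_1) + 2f(s_2) + 2f(s_3) + f(s_4)].
Sum = 22.75.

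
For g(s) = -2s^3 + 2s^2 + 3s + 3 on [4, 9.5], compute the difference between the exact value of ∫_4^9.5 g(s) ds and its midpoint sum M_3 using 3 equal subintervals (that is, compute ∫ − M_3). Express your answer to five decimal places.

-59.30961

Exact integral: ∫_4^9.5 g(s) ds ≈ -3287.7395833.
M_3 ≈ -3228.4299769.
Error ≈ -3287.7395833 − (-3228.4299769) ≈ -59.30961.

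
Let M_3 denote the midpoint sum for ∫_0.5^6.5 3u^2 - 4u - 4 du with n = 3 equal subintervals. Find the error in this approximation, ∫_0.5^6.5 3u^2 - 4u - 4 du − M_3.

6

Exact integral: ∫_0.5^6.5 f(u) du = 166.5.
M_3 = 160.5.
Error = 166.5 − 160.5 = 6.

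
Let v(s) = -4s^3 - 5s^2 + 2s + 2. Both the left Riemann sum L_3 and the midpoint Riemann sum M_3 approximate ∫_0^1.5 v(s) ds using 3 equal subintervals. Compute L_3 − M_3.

L_3 = -0.875.
M_3 = -5.
L_3 − M_3 = 4.125.

4.125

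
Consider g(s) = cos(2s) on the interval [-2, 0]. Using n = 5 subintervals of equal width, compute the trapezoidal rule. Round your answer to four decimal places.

-0.3580

Δs = (0 − (-2))/5 = 0.4.
g(-2) ≈ -0.6536, g(-1.6) ≈ -0.9983, g(-1.2) ≈ -0.7374, g(-0.8) ≈ -0.0292, g(-0.4) ≈ 0.6967, g(0) ≈ 1.0000.
T_5 = (Δs/2)·[g(s_0) + 2g(s_1) + ... + 2g(s_{4}) + g(s_5)].
Sum ≈ -0.3580.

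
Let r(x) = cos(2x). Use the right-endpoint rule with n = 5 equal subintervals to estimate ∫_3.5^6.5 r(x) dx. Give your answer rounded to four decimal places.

-0.0578

Δx = (6.5 − 3.5)/5 = 0.6.
Right endpoints: 4.1, 4.7, 5.3, 5.9, 6.5.
r(4.1) ≈ -0.3392, r(4.7) ≈ -0.9997, r(5.3) ≈ -0.3853, r(5.9) ≈ 0.7204, r(6.5) ≈ 0.9074.
Sum = Δx · [r(4.1) + r(4.7) + r(5.3) + r(5.9) + r(6.5)].
Sum ≈ -0.0578.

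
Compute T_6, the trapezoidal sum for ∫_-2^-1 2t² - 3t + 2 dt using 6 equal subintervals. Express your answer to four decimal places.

Δt = (-1 − (-2))/6 = 1/6.
f(-2) = 16, f(-11/6) = 128/9, f(-5/3) = 113/9, f(-1.5) = 11, f(-4/3) = 86/9, f(-7/6) = 74/9, f(-1) = 7.
T_6 = (Δt/2)·[f(t_0) + 2f(t_1) + ... + 2f(t_{5}) + f(t_6)].
Sum ≈ 11.1759.

11.1759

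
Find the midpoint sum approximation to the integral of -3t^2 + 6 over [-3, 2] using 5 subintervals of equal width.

Δt = (2 − (-3))/5 = 1.
Midpoints: -2.5, -1.5, -0.5, 0.5, 1.5.
f(-2.5) = -12.75, f(-1.5) = -0.75, f(-0.5) = 5.25, f(0.5) = 5.25, f(1.5) = -0.75.
Sum = Δt · [f(-2.5) + f(-1.5) + f(-0.5) + f(0.5) + f(1.5)].
Sum = -3.75.

-3.75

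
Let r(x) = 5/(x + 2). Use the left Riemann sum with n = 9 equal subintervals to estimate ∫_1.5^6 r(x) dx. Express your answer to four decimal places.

Δx = (6 − 1.5)/9 = 0.5.
Left endpoints: 1.5, 2, 2.5, 3, 3.5, 4, 4.5, 5, 5.5.
r(1.5) = 10/7, r(2) = 1.25, r(2.5) = 10/9, r(3) = 1, r(3.5) = 10/11, r(4) = 5/6, r(4.5) = 10/13, r(5) = 5/7, r(5.5) = 2/3.
Sum = Δx · [r(1.5) + r(2) + r(2.5) + ...].
Sum ≈ 4.3411.

4.3411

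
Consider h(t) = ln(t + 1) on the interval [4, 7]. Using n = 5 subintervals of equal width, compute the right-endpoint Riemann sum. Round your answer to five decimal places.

Δt = (7 − 4)/5 = 0.6.
Right endpoints: 4.6, 5.2, 5.8, 6.4, 7.
h(4.6) ≈ 1.72277, h(5.2) ≈ 1.82455, h(5.8) ≈ 1.91692, h(6.4) ≈ 2.00148, h(7) ≈ 2.07944.
Sum = Δt · [h(4.6) + h(5.2) + h(5.8) + h(6.4) + h(7)].
Sum ≈ 5.72710.

5.72710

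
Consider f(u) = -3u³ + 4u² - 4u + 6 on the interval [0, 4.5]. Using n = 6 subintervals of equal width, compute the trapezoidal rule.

-206.40234375

Δu = (4.5 − 0)/6 = 0.75.
f(0) = 6, f(0.75) = 3.984375, f(1.5) = -1.125, f(2.25) = -16.921875, f(3) = -51, f(3.75) = -110.953125, f(4.5) = -204.375.
T_6 = (Δu/2)·[f(u_0) + 2f(u_1) + ... + 2f(u_{5}) + f(u_6)].
Sum = -206.40234375.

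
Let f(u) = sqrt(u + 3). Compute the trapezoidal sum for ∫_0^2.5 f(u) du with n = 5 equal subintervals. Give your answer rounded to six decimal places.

Δu = (2.5 − 0)/5 = 0.5.
f(0) ≈ 1.732051, f(0.5) ≈ 1.870829, f(1) ≈ 2.000000, f(1.5) ≈ 2.121320, f(2) ≈ 2.236068, f(2.5) ≈ 2.345208.
T_5 = (Δu/2)·[f(u_0) + 2f(u_1) + ... + 2f(u_{4}) + f(u_5)].
Sum ≈ 5.133423.

5.133423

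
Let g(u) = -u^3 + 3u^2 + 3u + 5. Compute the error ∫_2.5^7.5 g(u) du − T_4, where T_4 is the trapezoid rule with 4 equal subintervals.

15.625

Exact integral: ∫_2.5^7.5 g(u) du = -275.
T_4 = -290.625.
Error = -275 − (-290.625) = 15.625.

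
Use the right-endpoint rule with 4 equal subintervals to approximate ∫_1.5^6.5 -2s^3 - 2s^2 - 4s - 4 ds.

Δs = (6.5 − 1.5)/4 = 1.25.
Right endpoints: 2.75, 4, 5.25, 6.5.
f(2.75) = -71.71875, f(4) = -180, f(5.25) = -369.53125, f(6.5) = -663.75.
Sum = Δs · [f(2.75) + f(4) + f(5.25) + f(6.5)].
Sum = -1606.25.

-1606.25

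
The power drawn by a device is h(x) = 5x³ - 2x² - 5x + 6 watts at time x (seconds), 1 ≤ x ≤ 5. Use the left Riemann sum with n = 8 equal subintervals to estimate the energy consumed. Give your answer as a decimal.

530.5

Δx = (5 − 1)/8 = 0.5.
Left endpoints: 1, 1.5, 2, 2.5, 3, 3.5, 4, 4.5.
h(1) = 4, h(1.5) = 10.875, h(2) = 28, h(2.5) = 59.125, h(3) = 108, h(3.5) = 178.375, h(4) = 274, h(4.5) = 398.625.
Sum = Δx · [h(1) + h(1.5) + h(2) + ...].
Sum = 530.5.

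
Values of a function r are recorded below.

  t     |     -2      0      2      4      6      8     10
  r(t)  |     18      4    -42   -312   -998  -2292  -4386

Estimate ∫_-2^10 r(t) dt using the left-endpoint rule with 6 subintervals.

Δt = 2.
Sum = 2·[18 + 4 + (-42) + (-312) + (-998) + (-2292)] = -7244.

-7244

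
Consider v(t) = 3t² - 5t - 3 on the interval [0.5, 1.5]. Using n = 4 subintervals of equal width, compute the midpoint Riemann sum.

-4.765625

Δt = (1.5 − 0.5)/4 = 0.25.
Midpoints: 0.625, 0.875, 1.125, 1.375.
v(0.625) = -4.953125, v(0.875) = -5.078125, v(1.125) = -4.828125, v(1.375) = -4.203125.
Sum = Δt · [v(0.625) + v(0.875) + v(1.125) + v(1.375)].
Sum = -4.765625.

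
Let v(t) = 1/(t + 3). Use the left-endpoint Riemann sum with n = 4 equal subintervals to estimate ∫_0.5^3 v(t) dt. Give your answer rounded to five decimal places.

0.57794

Δt = (3 − 0.5)/4 = 0.625.
Left endpoints: 0.5, 1.125, 1.75, 2.375.
v(0.5) = 2/7, v(1.125) = 8/33, v(1.75) = 4/19, v(2.375) = 8/43.
Sum = Δt · [v(0.5) + v(1.125) + v(1.75) + v(2.375)].
Sum ≈ 0.57794.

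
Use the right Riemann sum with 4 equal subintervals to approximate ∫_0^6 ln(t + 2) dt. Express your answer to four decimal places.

Δt = (6 − 0)/4 = 1.5.
Right endpoints: 1.5, 3, 4.5, 6.
f(1.5) ≈ 1.2528, f(3) ≈ 1.6094, f(4.5) ≈ 1.8718, f(6) ≈ 2.0794.
Sum = Δt · [f(1.5) + f(3) + f(4.5) + f(6)].
Sum ≈ 10.2202.

10.2202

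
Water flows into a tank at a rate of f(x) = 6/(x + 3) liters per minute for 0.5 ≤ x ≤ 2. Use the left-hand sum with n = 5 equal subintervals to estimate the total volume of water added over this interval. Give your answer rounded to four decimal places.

2.2191

Δx = (2 − 0.5)/5 = 0.3.
Left endpoints: 0.5, 0.8, 1.1, 1.4, 1.7.
f(0.5) = 12/7, f(0.8) = 30/19, f(1.1) = 60/41, f(1.4) = 15/11, f(1.7) = 60/47.
Sum = Δx · [f(0.5) + f(0.8) + f(1.1) + f(1.4) + f(1.7)].
Sum ≈ 2.2191.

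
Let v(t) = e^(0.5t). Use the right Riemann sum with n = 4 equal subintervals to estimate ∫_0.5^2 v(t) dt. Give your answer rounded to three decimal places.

Δt = (2 − 0.5)/4 = 0.375.
Right endpoints: 0.875, 1.25, 1.625, 2.
v(0.875) ≈ 1.549, v(1.25) ≈ 1.868, v(1.625) ≈ 2.254, v(2) ≈ 2.718.
Sum = Δt · [v(0.875) + v(1.25) + v(1.625) + v(2)].
Sum ≈ 3.146.

3.146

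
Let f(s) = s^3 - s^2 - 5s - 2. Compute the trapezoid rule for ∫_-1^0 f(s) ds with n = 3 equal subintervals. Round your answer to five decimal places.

Δs = (0 − (-1))/3 = 1/3.
f(-1) = 1, f(-2/3) = 16/27, f(-1/3) = -13/27, f(0) = -2.
T_3 = (Δs/2)·[f(s_0) + 2f(s_1) + 2f(s_2) + f(s_3)].
Sum ≈ -0.12963.

-0.12963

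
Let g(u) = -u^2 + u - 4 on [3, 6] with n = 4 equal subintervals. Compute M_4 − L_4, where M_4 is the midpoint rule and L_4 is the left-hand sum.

M_4 = -61.359375.
L_4 = -52.78125.
M_4 − L_4 = -8.578125.

-8.578125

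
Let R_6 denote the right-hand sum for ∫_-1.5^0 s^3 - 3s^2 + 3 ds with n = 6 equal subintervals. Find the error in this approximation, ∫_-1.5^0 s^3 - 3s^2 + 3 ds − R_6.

-1.18359375

Exact integral: ∫_-1.5^0 f(s) ds = -0.140625.
R_6 = 1.04296875.
Error = -0.140625 − 1.04296875 = -1.18359375.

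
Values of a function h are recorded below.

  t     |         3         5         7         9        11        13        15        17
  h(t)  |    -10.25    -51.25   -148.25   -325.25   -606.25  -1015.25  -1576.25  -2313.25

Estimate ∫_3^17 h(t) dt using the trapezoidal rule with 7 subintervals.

-9768.5

Δt = 2.
T_7 = (2/2)·[(-10.25) + 2·(-51.25) + 2·(-148.25) + 2·(-325.25) + 2·(-606.25) + 2·(-1015.25) + 2·(-1576.25) + (-2313.25)] = -9768.5.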